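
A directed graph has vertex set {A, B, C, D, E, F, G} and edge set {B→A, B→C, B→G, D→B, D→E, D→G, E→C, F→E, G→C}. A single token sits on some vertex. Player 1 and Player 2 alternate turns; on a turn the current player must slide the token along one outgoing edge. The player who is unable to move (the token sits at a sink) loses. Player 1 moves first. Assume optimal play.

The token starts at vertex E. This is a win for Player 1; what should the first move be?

Build the W/L table. Terminal = L. A non-terminal position is W if it has a move to some L; otherwise it is L.
Every edge goes from a vertex to one that appears earlier in the order C, A, E, G, B, D, F, so processing vertices in that order labels each vertex after all of its successors.
C: no outgoing edge → L
A: no outgoing edge → L
E: can move to C, which is L ⇒ W
G: can move to C, which is L ⇒ W
B: can move to A, which is L ⇒ W
D: moves to B(W), G(W), E(W); every one is W ⇒ L
F: the only move is to E(W), a W ⇒ L
From E, the L positions reachable in one move are: C.

Move to C.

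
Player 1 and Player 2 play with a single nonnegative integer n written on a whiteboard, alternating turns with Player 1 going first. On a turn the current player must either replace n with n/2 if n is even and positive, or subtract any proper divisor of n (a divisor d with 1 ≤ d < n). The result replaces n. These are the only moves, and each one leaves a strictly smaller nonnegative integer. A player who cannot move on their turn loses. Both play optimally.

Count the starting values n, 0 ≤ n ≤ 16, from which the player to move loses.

9

Classify positions by backward induction: terminal positions (no move available) are L. From any other position, the mover wins iff some move reaches an L.
n=0: no move → L
n=1: no move → L
n=2: reaches L-position 1 → W
n=3: only reaches 2(W), which is W → L
n=4: reaches L-position 3 → W
n=5: only reaches 4(W), which is W → L
n=6: reaches L-position 3 → W
n=7: only reaches 6(W), which is W → L
n=8: reaches L-position 7 → W
n=9: only reaches 6(W), 8(W), all W → L
n=10: reaches L-position 5 → W
n=11: only reaches 10(W), which is W → L
n=12: reaches L-position 9 → W
n=13: only reaches 12(W), which is W → L
n=14: reaches L-position 7 → W
n=15: only reaches 10(W), 12(W), 14(W), all W → L
n=16: reaches L-position 15 → W
L entries with 0 ≤ n ≤ 16: n = 0, 1, 3, 5, 7, 9, 11, 13, 15; that makes 9.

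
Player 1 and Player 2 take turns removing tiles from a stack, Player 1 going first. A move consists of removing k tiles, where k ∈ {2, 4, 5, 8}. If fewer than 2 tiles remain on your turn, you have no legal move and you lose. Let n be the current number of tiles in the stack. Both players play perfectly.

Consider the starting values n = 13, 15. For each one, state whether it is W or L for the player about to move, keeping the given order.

Label each position W (a win for the player to move) or L (a loss). A position with no legal move is L; any other position is W exactly when some move reaches an L, and L when every move reaches a W.
n=0: no move → L
n=1: no move → L
n=2: reaches L-position 0 → W
n=3: reaches L-position 1 → W
n=4: reaches L-position 0 → W
n=5: reaches L-position 1 → W
n=6: reaches L-position 1 → W
n=7: only reaches 5(W), 3(W), 2(W), all W → L
n=8: reaches L-position 0 → W
n=9: reaches L-position 7 → W
n=10: only reaches 8(W), 6(W), 5(W), 2(W), all W → L
n=11: reaches L-position 7 → W
n=12: reaches L-position 10 → W
n=13: only reaches 11(W), 9(W), 8(W), 5(W), all W → L
n=14: reaches L-position 10 → W
n=15: reaches L-position 13 → W

13: L, 15: W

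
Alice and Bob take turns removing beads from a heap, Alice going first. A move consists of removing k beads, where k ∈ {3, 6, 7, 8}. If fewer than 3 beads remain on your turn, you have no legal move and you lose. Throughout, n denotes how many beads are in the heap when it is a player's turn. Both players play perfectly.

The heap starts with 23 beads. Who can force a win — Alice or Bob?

Build the W/L table. Terminal = L. A non-terminal position is W if it has a move to some L; otherwise it is L.
n=0: no move → L
n=1: no move → L
n=2: no move → L
n=3: →0(L), so W
n=4: →1(L), so W
n=5: →2(L), so W
n=6: →0(L), so W
n=7: →1(L), so W
n=8: →2(L), so W
n=9: →2(L), so W
n=10: →2(L), so W
n=11: →8(W), 5(W), 4(W), 3(W) — all W, so L
n=12: →9(W), 6(W), 5(W), 4(W) — all W, so L
n=13: →10(W), 7(W), 6(W), 5(W) — all W, so L
n=14: →11(L), so W
n=15: →12(L), so W
n=16: →13(L), so W
n=17: →11(L), so W
n=18: →12(L), so W
n=19: →13(L), so W
n=20: →13(L), so W
n=21: →13(L), so W
n=22: →19(W), 16(W), 15(W), 14(W) — all W, so L
n=23: →20(W), 17(W), 16(W), 15(W) — all W, so L
The starting position 23 is L: whatever Alice does, the opponent receives a W position.

Bob wins.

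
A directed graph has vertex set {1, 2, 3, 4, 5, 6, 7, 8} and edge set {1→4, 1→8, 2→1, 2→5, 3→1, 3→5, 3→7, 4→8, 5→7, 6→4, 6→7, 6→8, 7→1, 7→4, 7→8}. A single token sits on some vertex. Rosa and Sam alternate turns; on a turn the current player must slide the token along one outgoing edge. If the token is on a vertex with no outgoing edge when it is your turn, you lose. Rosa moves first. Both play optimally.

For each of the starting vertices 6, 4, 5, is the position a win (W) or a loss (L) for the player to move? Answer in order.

Positions with no move are L. A position that does have a move is losing for the player to move precisely when every available move leads to a winning position for the opponent. Fill in the labels:
Every edge goes from a vertex to one that appears earlier in the order 8, 4, 1, 7, 5, 3, 6, 2, so processing vertices in that order labels each vertex after all of its successors.
8: no outgoing edge → L
4: →8(L), so W
1: →8(L), so W
7: →8(L), so W
5: →7(W) only, which is W, so L
3: →5(L), so W
6: →8(L), so W
2: →5(L), so W

6: W, 4: W, 5: L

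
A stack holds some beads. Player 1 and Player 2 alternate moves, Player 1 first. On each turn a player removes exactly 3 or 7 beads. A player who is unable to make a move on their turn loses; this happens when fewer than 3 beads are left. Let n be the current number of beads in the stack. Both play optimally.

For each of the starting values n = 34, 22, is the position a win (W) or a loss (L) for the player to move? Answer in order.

34: W, 22: L

Compute win/loss labels from the base case upward. A position with no move is L. Any other position is W if it can reach an L in one move, else L.
n=0: no move → L
n=1: no move → L
n=2: no move → L
n=3: can move to 0, which is L ⇒ W
n=4: can move to 1, which is L ⇒ W
n=5: can move to 2, which is L ⇒ W
n=6: the only move is to 3(W), a W ⇒ L
n=7: can move to 0, which is L ⇒ W
n=8: can move to 1, which is L ⇒ W
n=9: can move to 6, which is L ⇒ W
n=10: moves to 7(W), 3(W); every one is W ⇒ L
n=11: moves to 8(W), 4(W); every one is W ⇒ L
n=12: moves to 9(W), 5(W); every one is W ⇒ L
n=13: can move to 10, which is L ⇒ W
n=14: can move to 11, which is L ⇒ W
n=15: can move to 12, which is L ⇒ W
n=16: moves to 13(W), 9(W); every one is W ⇒ L
n=17: can move to 10, which is L ⇒ W
n=18: can move to 11, which is L ⇒ W
n=19: can move to 16, which is L ⇒ W
n=20: moves to 17(W), 13(W); every one is W ⇒ L
n=21: moves to 18(W), 14(W); every one is W ⇒ L
n=22: moves to 19(W), 15(W); every one is W ⇒ L
n=23: can move to 20, which is L ⇒ W
n=24: can move to 21, which is L ⇒ W
n=25: can move to 22, which is L ⇒ W
n=26: moves to 23(W), 19(W); every one is W ⇒ L
n=27: can move to 20, which is L ⇒ W
n=28: can move to 21, which is L ⇒ W
n=29: can move to 26, which is L ⇒ W
n=30: moves to 27(W), 23(W); every one is W ⇒ L
n=31: moves to 28(W), 24(W); every one is W ⇒ L
n=32: moves to 29(W), 25(W); every one is W ⇒ L
n=33: can move to 30, which is L ⇒ W
n=34: can move to 31, which is L ⇒ W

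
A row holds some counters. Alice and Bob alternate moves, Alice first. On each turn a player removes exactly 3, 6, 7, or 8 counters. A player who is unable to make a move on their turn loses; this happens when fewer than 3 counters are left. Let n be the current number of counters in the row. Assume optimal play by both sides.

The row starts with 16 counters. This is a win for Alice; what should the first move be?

Remove 3, leaving 13.

Label each position W (a win for the player to move) or L (a loss). A position with no legal move is L; any other position is W exactly when some move reaches an L, and L when every move reaches a W.
n=0: no move → L
n=1: no move → L
n=2: no move → L
n=3: →0(L), so W
n=4: →1(L), so W
n=5: →2(L), so W
n=6: →0(L), so W
n=7: →1(L), so W
n=8: →2(L), so W
n=9: →2(L), so W
n=10: →2(L), so W
n=11: →8(W), 5(W), 4(W), 3(W) — all W, so L
n=12: →9(W), 6(W), 5(W), 4(W) — all W, so L
n=13: →10(W), 7(W), 6(W), 5(W) — all W, so L
n=14: →11(L), so W
n=15: →12(L), so W
n=16: →13(L), so W
From 16, the L positions reachable in one move are: 13.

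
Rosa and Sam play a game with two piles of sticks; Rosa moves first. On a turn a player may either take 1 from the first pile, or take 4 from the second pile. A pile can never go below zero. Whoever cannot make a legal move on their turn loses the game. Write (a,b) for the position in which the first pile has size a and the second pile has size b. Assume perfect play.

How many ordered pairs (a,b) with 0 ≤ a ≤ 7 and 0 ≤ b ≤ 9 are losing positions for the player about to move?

40

Build the W/L table. Terminal = L. A non-terminal position is W if it has a move to some L; otherwise it is L.
Every move lowers a or b (never raises either), so fill the grid row by row in increasing a, and left to right within a row: each cell's successors are then already labelled.
      b=0  b=1  b=2  b=3  b=4  b=5  b=6  b=7  b=8  b=9
a=0:    L    L    L    L    W    W    W    W    L    L
a=1:    W    W    W    W    L    L    L    L    W    W
a=2:    L    L    L    L    W    W    W    W    L    L
a=3:    W    W    W    W    L    L    L    L    W    W
a=4:    L    L    L    L    W    W    W    W    L    L
a=5:    W    W    W    W    L    L    L    L    W    W
a=6:    L    L    L    L    W    W    W    W    L    L
a=7:    W    W    W    W    L    L    L    L    W    W
Cells with no legal move (terminal, hence L): (0,0), (0,1), (0,2), (0,3).
The remaining L cells, each justified by listing all of its moves:
(0,8): only reaches (0,4)(W), which is W → L
(0,9): only reaches (0,5)(W), which is W → L
(1,4): only reaches (0,4)(W), (1,0)(W), all W → L
(1,5): only reaches (0,5)(W), (1,1)(W), all W → L
(1,6): only reaches (0,6)(W), (1,2)(W), all W → L
(1,7): only reaches (0,7)(W), (1,3)(W), all W → L
(2,0): only reaches (1,0)(W), which is W → L
(2,1): only reaches (1,1)(W), which is W → L
(2,2): only reaches (1,2)(W), which is W → L
(2,3): only reaches (1,3)(W), which is W → L
(2,8): only reaches (1,8)(W), (2,4)(W), all W → L
(2,9): only reaches (1,9)(W), (2,5)(W), all W → L
(3,4): only reaches (2,4)(W), (3,0)(W), all W → L
(3,5): only reaches (2,5)(W), (3,1)(W), all W → L
(3,6): only reaches (2,6)(W), (3,2)(W), all W → L
(3,7): only reaches (2,7)(W), (3,3)(W), all W → L
(4,0): only reaches (3,0)(W), which is W → L
(4,1): only reaches (3,1)(W), which is W → L
(4,2): only reaches (3,2)(W), which is W → L
(4,3): only reaches (3,3)(W), which is W → L
(4,8): only reaches (3,8)(W), (4,4)(W), all W → L
(4,9): only reaches (3,9)(W), (4,5)(W), all W → L
(5,4): only reaches (4,4)(W), (5,0)(W), all W → L
(5,5): only reaches (4,5)(W), (5,1)(W), all W → L
(5,6): only reaches (4,6)(W), (5,2)(W), all W → L
(5,7): only reaches (4,7)(W), (5,3)(W), all W → L
(6,0): only reaches (5,0)(W), which is W → L
(6,1): only reaches (5,1)(W), which is W → L
(6,2): only reaches (5,2)(W), which is W → L
(6,3): only reaches (5,3)(W), which is W → L
(6,8): only reaches (5,8)(W), (6,4)(W), all W → L
(6,9): only reaches (5,9)(W), (6,5)(W), all W → L
(7,4): only reaches (6,4)(W), (7,0)(W), all W → L
(7,5): only reaches (6,5)(W), (7,1)(W), all W → L
(7,6): only reaches (6,6)(W), (7,2)(W), all W → L
(7,7): only reaches (6,7)(W), (7,3)(W), all W → L
Every other cell has at least one move into one of the L cells above, so it is W.
L cells per row: a=0: 6, a=1: 4, a=2: 6, a=3: 4, a=4: 6, a=5: 4, a=6: 6, a=7: 4; total 40.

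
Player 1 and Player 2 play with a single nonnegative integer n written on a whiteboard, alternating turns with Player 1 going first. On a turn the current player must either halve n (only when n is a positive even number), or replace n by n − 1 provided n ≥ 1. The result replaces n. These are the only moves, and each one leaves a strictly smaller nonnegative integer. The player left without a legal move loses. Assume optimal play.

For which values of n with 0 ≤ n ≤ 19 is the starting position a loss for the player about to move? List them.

Work bottom-up. With no move the player to move loses. Otherwise the position is W if at least one move leads to an L position for the opponent, and L if every move leads to a W.
n=0: no move → L
n=1: can move to 0, which is L ⇒ W
n=2: the only move is to 1(W), a W ⇒ L
n=3: can move to 2, which is L ⇒ W
n=4: can move to 2, which is L ⇒ W
n=5: the only move is to 4(W), a W ⇒ L
n=6: can move to 5, which is L ⇒ W
n=7: the only move is to 6(W), a W ⇒ L
n=8: can move to 7, which is L ⇒ W
n=9: the only move is to 8(W), a W ⇒ L
n=10: can move to 5, which is L ⇒ W
n=11: the only move is to 10(W), a W ⇒ L
n=12: can move to 11, which is L ⇒ W
n=13: the only move is to 12(W), a W ⇒ L
n=14: can move to 7, which is L ⇒ W
n=15: the only move is to 14(W), a W ⇒ L
n=16: can move to 15, which is L ⇒ W
n=17: the only move is to 16(W), a W ⇒ L
n=18: can move to 9, which is L ⇒ W
n=19: the only move is to 18(W), a W ⇒ L
The losing starting values of n are exactly the entries labelled L in this table (10 of them).

0, 2, 5, 7, 9, 11, 13, 15, 17, 19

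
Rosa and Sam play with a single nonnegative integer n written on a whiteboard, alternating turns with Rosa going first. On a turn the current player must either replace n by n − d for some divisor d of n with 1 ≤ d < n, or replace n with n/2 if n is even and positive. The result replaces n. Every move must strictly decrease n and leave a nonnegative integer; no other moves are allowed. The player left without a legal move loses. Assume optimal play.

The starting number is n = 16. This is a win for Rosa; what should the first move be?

Build the W/L table. Terminal = L. A non-terminal position is W if it has a move to some L; otherwise it is L.
n=0: no move → L
n=1: no move → L
n=2: reaches L-position 1 → W
n=3: only reaches 2(W), which is W → L
n=4: reaches L-position 3 → W
n=5: only reaches 4(W), which is W → L
n=6: reaches L-position 3 → W
n=7: only reaches 6(W), which is W → L
n=8: reaches L-position 7 → W
n=9: only reaches 6(W), 8(W), all W → L
n=10: reaches L-position 5 → W
n=11: only reaches 10(W), which is W → L
n=12: reaches L-position 9 → W
n=13: only reaches 12(W), which is W → L
n=14: reaches L-position 7 → W
n=15: only reaches 10(W), 12(W), 14(W), all W → L
n=16: reaches L-position 15 → W
From 16, the L positions reachable in one move are: 15.

Move to 15.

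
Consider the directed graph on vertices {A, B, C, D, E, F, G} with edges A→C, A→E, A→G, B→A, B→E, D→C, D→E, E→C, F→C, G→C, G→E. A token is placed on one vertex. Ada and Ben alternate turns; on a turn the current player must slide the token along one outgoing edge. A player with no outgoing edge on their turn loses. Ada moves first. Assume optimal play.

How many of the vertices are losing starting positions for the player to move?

Work bottom-up. With no move the player to move loses. Otherwise the position is W if at least one move leads to an L position for the opponent, and L if every move leads to a W.
Every edge goes from a vertex to one that appears earlier in the order C, E, G, A, D, F, B, so processing vertices in that order labels each vertex after all of its successors.
C: no outgoing edge → L
E: can move to C, which is L ⇒ W
G: can move to C, which is L ⇒ W
A: can move to C, which is L ⇒ W
D: can move to C, which is L ⇒ W
F: can move to C, which is L ⇒ W
B: moves to A(W), E(W); every one is W ⇒ L
The L vertices are B, C; that is 2 in all.

2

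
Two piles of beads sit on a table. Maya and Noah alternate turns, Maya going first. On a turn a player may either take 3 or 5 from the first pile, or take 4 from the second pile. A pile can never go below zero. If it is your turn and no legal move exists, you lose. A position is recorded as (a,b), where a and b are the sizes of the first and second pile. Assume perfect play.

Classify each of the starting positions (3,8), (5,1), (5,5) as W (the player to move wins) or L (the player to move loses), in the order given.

Build the W/L table. Terminal = L. A non-terminal position is W if it has a move to some L; otherwise it is L.
No move ever increases a pile, so every position that can arise here has a ≤ 5 and b ≤ 8; it is enough to label the cells with 0 ≤ a ≤ 5 and 0 ≤ b ≤ 8.
Every move lowers a or b (never raises either), so fill the grid row by row in increasing a, and left to right within a row: each cell's successors are then already labelled.
      b=0  b=1  b=2  b=3  b=4  b=5  b=6  b=7  b=8
a=0:    L    L    L    L    W    W    W    W    L
a=1:    L    L    L    L    W    W    W    W    L
a=2:    L    L    L    L    W    W    W    W    L
a=3:    W    W    W    W    L    L    L    L    W
a=4:    W    W    W    W    L    L    L    L    W
a=5:    W    W    W    W    L    L    L    L    W
Cells with no legal move (terminal, hence L): (0,0), (0,1), (0,2), (0,3), (1,0), (1,1), (1,2), (1,3), (2,0), (2,1), (2,2), (2,3).
The remaining L cells, each justified by listing all of its moves:
(0,8): L (sole option (0,4)(W) is W)
(1,8): L (sole option (1,4)(W) is W)
(2,8): L (sole option (2,4)(W) is W)
(3,4): L (options (0,4)(W), (3,0)(W) are all W)
(3,5): L (options (0,5)(W), (3,1)(W) are all W)
(3,6): L (options (0,6)(W), (3,2)(W) are all W)
(3,7): L (options (0,7)(W), (3,3)(W) are all W)
(4,4): L (options (1,4)(W), (4,0)(W) are all W)
(4,5): L (options (1,5)(W), (4,1)(W) are all W)
(4,6): L (options (1,6)(W), (4,2)(W) are all W)
(4,7): L (options (1,7)(W), (4,3)(W) are all W)
(5,4): L (options (2,4)(W), (0,4)(W), (5,0)(W) are all W)
(5,5): L (options (2,5)(W), (0,5)(W), (5,1)(W) are all W)
(5,6): L (options (2,6)(W), (0,6)(W), (5,2)(W) are all W)
(5,7): L (options (2,7)(W), (0,7)(W), (5,3)(W) are all W)
Every other cell has at least one move into one of the L cells above, so it is W.
(3,8): the move to (0,8) reaches an L cell, so W
(5,1): the move to (2,1) reaches an L cell, so W
(5,5): one of the L cells justified above, so L

(3,8): W, (5,1): W, (5,5): L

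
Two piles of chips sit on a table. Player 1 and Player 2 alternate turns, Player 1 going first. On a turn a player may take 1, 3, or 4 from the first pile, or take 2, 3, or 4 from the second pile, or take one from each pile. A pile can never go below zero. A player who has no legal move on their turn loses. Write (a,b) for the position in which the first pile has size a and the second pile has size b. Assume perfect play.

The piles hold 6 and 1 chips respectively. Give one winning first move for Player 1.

Move to (2,1).

Build the W/L table. Terminal = L. A non-terminal position is W if it has a move to some L; otherwise it is L.
No move ever increases a pile, so every position that can arise here has a ≤ 6 and b ≤ 1; it is enough to label the cells with 0 ≤ a ≤ 6 and 0 ≤ b ≤ 1.
Every move lowers a or b (never raises either), so fill the grid row by row in increasing a, and left to right within a row: each cell's successors are then already labelled.
      b=0  b=1
a=0:    L    L
a=1:    W    W
a=2:    L    L
a=3:    W    W
a=4:    W    W
a=5:    W    W
a=6:    W    W
Cells with no legal move (terminal, hence L): (0,0), (0,1).
The remaining L cells, each justified by listing all of its moves:
(2,0): the only move is to (1,0)(W), a W ⇒ L
(2,1): moves to (1,1)(W), (1,0)(W); every one is W ⇒ L
Every other cell has at least one move into one of the L cells above, so it is W.
From (6,1), the L positions reachable in one move are: (2,1).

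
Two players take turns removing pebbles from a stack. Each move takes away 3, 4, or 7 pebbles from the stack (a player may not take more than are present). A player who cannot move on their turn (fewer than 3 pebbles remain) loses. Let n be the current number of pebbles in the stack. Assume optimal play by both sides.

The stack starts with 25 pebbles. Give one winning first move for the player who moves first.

Work bottom-up. With no move the player to move loses. Otherwise the position is W if at least one move leads to an L position for the opponent, and L if every move leads to a W.
n=0: no move → L
n=1: no move → L
n=2: no move → L
n=3: reaches L-position 0 → W
n=4: reaches L-position 1 → W
n=5: reaches L-position 2 → W
n=6: reaches L-position 2 → W
n=7: reaches L-position 0 → W
n=8: reaches L-position 1 → W
n=9: reaches L-position 2 → W
n=10: only reaches 7(W), 6(W), 3(W), all W → L
n=11: only reaches 8(W), 7(W), 4(W), all W → L
n=12: only reaches 9(W), 8(W), 5(W), all W → L
n=13: reaches L-position 10 → W
n=14: reaches L-position 11 → W
n=15: reaches L-position 12 → W
n=16: reaches L-position 12 → W
n=17: reaches L-position 10 → W
n=18: reaches L-position 11 → W
n=19: reaches L-position 12 → W
n=20: only reaches 17(W), 16(W), 13(W), all W → L
n=21: only reaches 18(W), 17(W), 14(W), all W → L
n=22: only reaches 19(W), 18(W), 15(W), all W → L
n=23: reaches L-position 20 → W
n=24: reaches L-position 21 → W
n=25: reaches L-position 22 → W
From 25, the L positions reachable in one move are: 22, 21. Any move reaching one of these is winning.

Remove 3, leaving 22.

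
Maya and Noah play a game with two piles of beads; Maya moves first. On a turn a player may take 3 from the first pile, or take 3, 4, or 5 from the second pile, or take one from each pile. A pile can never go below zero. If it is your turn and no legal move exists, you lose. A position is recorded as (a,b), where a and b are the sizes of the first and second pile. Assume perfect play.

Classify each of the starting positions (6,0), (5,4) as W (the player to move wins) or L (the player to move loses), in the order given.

Build the W/L table. Terminal = L. A non-terminal position is W if it has a move to some L; otherwise it is L.
No move ever increases a pile, so every position that can arise here has a ≤ 6 and b ≤ 4; it is enough to label the cells with 0 ≤ a ≤ 6 and 0 ≤ b ≤ 4.
Every move lowers a or b (never raises either), so fill the grid row by row in increasing a, and left to right within a row: each cell's successors are then already labelled.
      b=0  b=1  b=2  b=3  b=4
a=0:    L    L    L    W    W
a=1:    L    W    W    W    W
a=2:    L    W    L    W    W
a=3:    W    W    W    W    L
a=4:    W    L    L    L    W
a=5:    W    L    W    W    W
a=6:    L    L    W    W    W
Cells with no legal move (terminal, hence L): (0,0), (0,1), (0,2), (1,0), (2,0).
The remaining L cells, each justified by listing all of its moves:
(2,2): only reaches (1,1)(W), which is W → L
(3,4): only reaches (0,4)(W), (3,1)(W), (3,0)(W), (2,3)(W), all W → L
(4,1): only reaches (1,1)(W), (3,0)(W), all W → L
(4,2): only reaches (1,2)(W), (3,1)(W), all W → L
(4,3): only reaches (1,3)(W), (4,0)(W), (3,2)(W), all W → L
(5,1): only reaches (2,1)(W), (4,0)(W), all W → L
(6,0): only reaches (3,0)(W), which is W → L
(6,1): only reaches (3,1)(W), (5,0)(W), all W → L
Every other cell has at least one move into one of the L cells above, so it is W.
(6,0): one of the L cells justified above, so L
(5,4): the move to (5,1) reaches an L cell, so W

(6,0): L, (5,4): W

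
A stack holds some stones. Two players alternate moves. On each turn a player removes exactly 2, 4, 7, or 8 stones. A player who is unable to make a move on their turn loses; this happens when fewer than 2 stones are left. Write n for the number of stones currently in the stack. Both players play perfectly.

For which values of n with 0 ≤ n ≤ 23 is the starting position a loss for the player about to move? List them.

0, 1, 6, 11, 12, 17, 22, 23

Compute win/loss labels from the base case upward. A position with no move is L. Any other position is W if it can reach an L in one move, else L.
n=0: no move → L
n=1: no move → L
n=2: W (go to 0, an L position)
n=3: W (go to 1, an L position)
n=4: W (go to 0, an L position)
n=5: W (go to 1, an L position)
n=6: L (options 4(W), 2(W) are all W)
n=7: W (go to 0, an L position)
n=8: W (go to 6, an L position)
n=9: W (go to 1, an L position)
n=10: W (go to 6, an L position)
n=11: L (options 9(W), 7(W), 4(W), 3(W) are all W)
n=12: L (options 10(W), 8(W), 5(W), 4(W) are all W)
n=13: W (go to 11, an L position)
n=14: W (go to 12, an L position)
n=15: W (go to 11, an L position)
n=16: W (go to 12, an L position)
n=17: L (options 15(W), 13(W), 10(W), 9(W) are all W)
n=18: W (go to 11, an L position)
n=19: W (go to 17, an L position)
n=20: W (go to 12, an L position)
n=21: W (go to 17, an L position)
n=22: L (options 20(W), 18(W), 15(W), 14(W) are all W)
n=23: L (options 21(W), 19(W), 16(W), 15(W) are all W)
Reading off the rows marked L gives the requested list; there are 8 such values of n.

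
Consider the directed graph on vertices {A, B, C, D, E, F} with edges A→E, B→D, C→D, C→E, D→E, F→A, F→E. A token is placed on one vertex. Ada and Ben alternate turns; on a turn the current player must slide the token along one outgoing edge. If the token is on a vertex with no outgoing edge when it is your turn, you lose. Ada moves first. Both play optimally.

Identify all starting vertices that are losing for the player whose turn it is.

Label each position W (a win for the player to move) or L (a loss). A position with no legal move is L; any other position is W exactly when some move reaches an L, and L when every move reaches a W.
Every edge goes from a vertex to one that appears earlier in the order E, A, F, D, B, C, so processing vertices in that order labels each vertex after all of its successors.
E: no outgoing edge → L
A: W (go to E, an L position)
F: W (go to E, an L position)
D: W (go to E, an L position)
B: L (sole option D(W) is W)
C: W (go to E, an L position)
The losing starting vertices are exactly the entries labelled L in this table (2 of them).

B, E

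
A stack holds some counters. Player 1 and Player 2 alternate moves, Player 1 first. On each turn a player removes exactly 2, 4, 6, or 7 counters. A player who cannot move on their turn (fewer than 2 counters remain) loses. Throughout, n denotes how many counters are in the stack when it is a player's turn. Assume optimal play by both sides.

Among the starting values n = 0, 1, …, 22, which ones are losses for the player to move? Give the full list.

Compute win/loss labels from the base case upward. A position with no move is L. Any other position is W if it can reach an L in one move, else L.
n=0: no move → L
n=1: no move → L
n=2: W (go to 0, an L position)
n=3: W (go to 1, an L position)
n=4: W (go to 0, an L position)
n=5: W (go to 1, an L position)
n=6: W (go to 0, an L position)
n=7: W (go to 1, an L position)
n=8: W (go to 1, an L position)
n=9: L (options 7(W), 5(W), 3(W), 2(W) are all W)
n=10: L (options 8(W), 6(W), 4(W), 3(W) are all W)
n=11: W (go to 9, an L position)
n=12: W (go to 10, an L position)
n=13: W (go to 9, an L position)
n=14: W (go to 10, an L position)
n=15: W (go to 9, an L position)
n=16: W (go to 10, an L position)
n=17: W (go to 10, an L position)
n=18: L (options 16(W), 14(W), 12(W), 11(W) are all W)
n=19: L (options 17(W), 15(W), 13(W), 12(W) are all W)
n=20: W (go to 18, an L position)
n=21: W (go to 19, an L position)
n=22: W (go to 18, an L position)
The losing starting values of n are exactly the entries labelled L in this table (6 of them).

0, 1, 9, 10, 18, 19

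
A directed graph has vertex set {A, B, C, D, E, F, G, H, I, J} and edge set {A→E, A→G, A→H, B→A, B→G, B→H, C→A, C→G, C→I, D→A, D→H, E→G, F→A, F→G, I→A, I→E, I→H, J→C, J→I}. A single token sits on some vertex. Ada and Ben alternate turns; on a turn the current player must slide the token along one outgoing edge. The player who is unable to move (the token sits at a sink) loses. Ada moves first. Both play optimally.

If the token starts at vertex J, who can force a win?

Use the standard recursion: the mover loses at a terminal position; elsewhere, the mover wins exactly when some move hands the opponent an L position.
Every edge goes from a vertex to one that appears earlier in the order H, G, E, A, I, B, F, C, D, J, so processing vertices in that order labels each vertex after all of its successors.
H: no outgoing edge → L
G: no outgoing edge → L
E: →G(L), so W
A: →G(L), so W
I: →H(L), so W
B: →G(L), so W
F: →G(L), so W
C: →G(L), so W
D: →H(L), so W
J: →C(W), I(W) — all W, so L
Every move from J reaches a W position, so the mover loses.

Ben wins.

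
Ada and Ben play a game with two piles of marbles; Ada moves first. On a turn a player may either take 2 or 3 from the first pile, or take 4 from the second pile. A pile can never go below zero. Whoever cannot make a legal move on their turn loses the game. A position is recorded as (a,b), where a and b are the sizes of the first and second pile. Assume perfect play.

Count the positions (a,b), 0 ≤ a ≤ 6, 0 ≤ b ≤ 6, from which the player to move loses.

Positions with no move are L. A position that does have a move is losing for the player to move precisely when every available move leads to a winning position for the opponent. Fill in the labels:
Every move lowers a or b (never raises either), so fill the grid row by row in increasing a, and left to right within a row: each cell's successors are then already labelled.
      b=0  b=1  b=2  b=3  b=4  b=5  b=6
a=0:    L    L    L    L    W    W    W
a=1:    L    L    L    L    W    W    W
a=2:    W    W    W    W    L    L    L
a=3:    W    W    W    W    L    L    L
a=4:    W    W    W    W    W    W    W
a=5:    L    L    L    L    W    W    W
a=6:    L    L    L    L    W    W    W
Cells with no legal move (terminal, hence L): (0,0), (0,1), (0,2), (0,3), (1,0), (1,1), (1,2), (1,3).
The remaining L cells, each justified by listing all of its moves:
(2,4): L (options (0,4)(W), (2,0)(W) are all W)
(2,5): L (options (0,5)(W), (2,1)(W) are all W)
(2,6): L (options (0,6)(W), (2,2)(W) are all W)
(3,4): L (options (1,4)(W), (0,4)(W), (3,0)(W) are all W)
(3,5): L (options (1,5)(W), (0,5)(W), (3,1)(W) are all W)
(3,6): L (options (1,6)(W), (0,6)(W), (3,2)(W) are all W)
(5,0): L (options (3,0)(W), (2,0)(W) are all W)
(5,1): L (options (3,1)(W), (2,1)(W) are all W)
(5,2): L (options (3,2)(W), (2,2)(W) are all W)
(5,3): L (options (3,3)(W), (2,3)(W) are all W)
(6,0): L (options (4,0)(W), (3,0)(W) are all W)
(6,1): L (options (4,1)(W), (3,1)(W) are all W)
(6,2): L (options (4,2)(W), (3,2)(W) are all W)
(6,3): L (options (4,3)(W), (3,3)(W) are all W)
Every other cell has at least one move into one of the L cells above, so it is W.
L cells per row: a=0: 4, a=1: 4, a=2: 3, a=3: 3, a=4: 0, a=5: 4, a=6: 4; total 22.

22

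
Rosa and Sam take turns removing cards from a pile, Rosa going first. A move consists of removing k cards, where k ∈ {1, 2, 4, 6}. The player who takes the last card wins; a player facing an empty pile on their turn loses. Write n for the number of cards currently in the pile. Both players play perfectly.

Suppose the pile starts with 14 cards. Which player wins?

Use the standard recursion: the mover loses at a terminal position; elsewhere, the mover wins exactly when some move hands the opponent an L position.
n=0: no move → L
n=1: reaches L-position 0 → W
n=2: reaches L-position 0 → W
n=3: only reaches 2(W), 1(W), all W → L
n=4: reaches L-position 3 → W
n=5: reaches L-position 3 → W
n=6: reaches L-position 0 → W
n=7: reaches L-position 3 → W
n=8: only reaches 7(W), 6(W), 4(W), 2(W), all W → L
n=9: reaches L-position 8 → W
n=10: reaches L-position 8 → W
n=11: only reaches 10(W), 9(W), 7(W), 5(W), all W → L
n=12: reaches L-position 11 → W
n=13: reaches L-position 11 → W
n=14: reaches L-position 8 → W
The starting position 14 is W: Rosa should remove 6, leaving 8, handing over an L position.

Rosa wins.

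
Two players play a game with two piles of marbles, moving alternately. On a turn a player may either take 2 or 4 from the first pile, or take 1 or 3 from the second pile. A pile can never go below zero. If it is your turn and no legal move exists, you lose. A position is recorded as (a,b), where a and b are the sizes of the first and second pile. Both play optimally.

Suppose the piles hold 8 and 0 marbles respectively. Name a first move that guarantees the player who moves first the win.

Use the standard recursion: the mover loses at a terminal position; elsewhere, the mover wins exactly when some move hands the opponent an L position.
No move ever increases a pile, so every position that can arise here has a ≤ 8 and b ≤ 0; it is enough to label the cells with 0 ≤ a ≤ 8 and 0 ≤ b ≤ 0.
Every move lowers a or b (never raises either), so fill the grid row by row in increasing a, and left to right within a row: each cell's successors are then already labelled.
      b=0
a=0:    L
a=1:    L
a=2:    W
a=3:    W
a=4:    W
a=5:    W
a=6:    L
a=7:    L
a=8:    W
Cells with no legal move (terminal, hence L): (0,0), (1,0).
The remaining L cells, each justified by listing all of its moves:
(6,0): moves to (4,0)(W), (2,0)(W); every one is W ⇒ L
(7,0): moves to (5,0)(W), (3,0)(W); every one is W ⇒ L
Every other cell has at least one move into one of the L cells above, so it is W.
From (8,0), the L positions reachable in one move are: (6,0).

Move to (6,0).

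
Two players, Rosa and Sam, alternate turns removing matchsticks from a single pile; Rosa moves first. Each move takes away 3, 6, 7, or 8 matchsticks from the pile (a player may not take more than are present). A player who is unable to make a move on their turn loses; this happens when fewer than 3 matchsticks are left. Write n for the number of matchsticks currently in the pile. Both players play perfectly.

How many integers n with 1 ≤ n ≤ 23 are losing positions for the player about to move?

7

Work bottom-up. With no move the player to move loses. Otherwise the position is W if at least one move leads to an L position for the opponent, and L if every move leads to a W.
n=0: no move → L
n=1: no move → L
n=2: no move → L
n=3: →0(L), so W
n=4: →1(L), so W
n=5: →2(L), so W
n=6: →0(L), so W
n=7: →1(L), so W
n=8: →2(L), so W
n=9: →2(L), so W
n=10: →2(L), so W
n=11: →8(W), 5(W), 4(W), 3(W) — all W, so L
n=12: →9(W), 6(W), 5(W), 4(W) — all W, so L
n=13: →10(W), 7(W), 6(W), 5(W) — all W, so L
n=14: →11(L), so W
n=15: →12(L), so W
n=16: →13(L), so W
n=17: →11(L), so W
n=18: →12(L), so W
n=19: →13(L), so W
n=20: →13(L), so W
n=21: →13(L), so W
n=22: →19(W), 16(W), 15(W), 14(W) — all W, so L
n=23: →20(W), 17(W), 16(W), 15(W) — all W, so L
L entries with 1 ≤ n ≤ 23 (n=0 is outside the asked range and is not counted): n = 1, 2, 11, 12, 13, 22, 23; that makes 7.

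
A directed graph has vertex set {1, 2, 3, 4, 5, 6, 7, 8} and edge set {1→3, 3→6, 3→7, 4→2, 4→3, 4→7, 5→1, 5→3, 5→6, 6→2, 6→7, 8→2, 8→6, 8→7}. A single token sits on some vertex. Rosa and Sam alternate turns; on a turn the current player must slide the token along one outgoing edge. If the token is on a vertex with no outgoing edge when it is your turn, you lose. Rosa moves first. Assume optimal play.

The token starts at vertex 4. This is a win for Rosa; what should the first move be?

Move to 7.

Work bottom-up. With no move the player to move loses. Otherwise the position is W if at least one move leads to an L position for the opponent, and L if every move leads to a W.
Every edge goes from a vertex to one that appears earlier in the order 2, 7, 6, 3, 4, 8, 1, 5, so processing vertices in that order labels each vertex after all of its successors.
2: no outgoing edge → L
7: no outgoing edge → L
6: →7(L), so W
3: →7(L), so W
4: →7(L), so W
8: →7(L), so W
1: →3(W) only, which is W, so L
5: →1(L), so W
From 4, the L positions reachable in one move are: 7, 2. Any move reaching one of these is winning.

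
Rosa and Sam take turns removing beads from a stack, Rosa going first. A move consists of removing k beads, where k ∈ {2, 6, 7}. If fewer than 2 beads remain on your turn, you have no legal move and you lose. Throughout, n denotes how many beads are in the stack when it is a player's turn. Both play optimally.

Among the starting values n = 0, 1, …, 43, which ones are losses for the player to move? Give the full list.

Label each position W (a win for the player to move) or L (a loss). A position with no legal move is L; any other position is W exactly when some move reaches an L, and L when every move reaches a W.
n=0: no move → L
n=1: no move → L
n=2: →0(L), so W
n=3: →1(L), so W
n=4: →2(W) only, which is W, so L
n=5: →3(W) only, which is W, so L
n=6: →4(L), so W
n=7: →5(L), so W
n=8: →1(L), so W
n=9: →7(W), 3(W), 2(W) — all W, so L
n=10: →4(L), so W
n=11: →9(L), so W
n=12: →5(L), so W
n=13: →11(W), 7(W), 6(W) — all W, so L
n=14: →12(W), 8(W), 7(W) — all W, so L
n=15: →13(L), so W
n=16: →14(L), so W
n=17: →15(W), 11(W), 10(W) — all W, so L
n=18: →16(W), 12(W), 11(W) — all W, so L
n=19: →17(L), so W
n=20: →18(L), so W
n=21: →14(L), so W
n=22: →20(W), 16(W), 15(W) — all W, so L
n=23: →17(L), so W
n=24: →22(L), so W
n=25: →18(L), so W
n=26: →24(W), 20(W), 19(W) — all W, so L
n=27: →25(W), 21(W), 20(W) — all W, so L
n=28: →26(L), so W
n=29: →27(L), so W
n=30: →28(W), 24(W), 23(W) — all W, so L
n=31: →29(W), 25(W), 24(W) — all W, so L
n=32: →30(L), so W
n=33: →31(L), so W
n=34: →27(L), so W
n=35: →33(W), 29(W), 28(W) — all W, so L
n=36: →30(L), so W
n=37: →35(L), so W
n=38: →31(L), so W
n=39: →37(W), 33(W), 32(W) — all W, so L
n=40: →38(W), 34(W), 33(W) — all W, so L
n=41: →39(L), so W
n=42: →40(L), so W
n=43: →41(W), 37(W), 36(W) — all W, so L
The losing starting values of n are exactly the entries labelled L in this table (18 of them).

0, 1, 4, 5, 9, 13, 14, 17, 18, 22, 26, 27, 30, 31, 35, 39, 40, 43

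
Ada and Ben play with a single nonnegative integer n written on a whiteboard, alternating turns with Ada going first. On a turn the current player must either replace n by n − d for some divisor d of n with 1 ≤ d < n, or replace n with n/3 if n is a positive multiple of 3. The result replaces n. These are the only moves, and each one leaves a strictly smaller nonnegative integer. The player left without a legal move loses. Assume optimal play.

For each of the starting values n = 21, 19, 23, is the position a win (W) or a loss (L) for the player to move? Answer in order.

Positions with no move are L. A position that does have a move is losing for the player to move precisely when every available move leads to a winning position for the opponent. Fill in the labels:
n=0: no move → L
n=1: no move → L
n=2: W (go to 1, an L position)
n=3: W (go to 1, an L position)
n=4: L (options 2(W), 3(W) are all W)
n=5: W (go to 4, an L position)
n=6: W (go to 4, an L position)
n=7: L (sole option 6(W) is W)
n=8: W (go to 4, an L position)
n=9: L (options 3(W), 6(W), 8(W) are all W)
n=10: W (go to 9, an L position)
n=11: L (sole option 10(W) is W)
n=12: W (go to 4, an L position)
n=13: L (sole option 12(W) is W)
n=14: W (go to 7, an L position)
n=15: L (options 5(W), 10(W), 12(W), 14(W) are all W)
n=16: W (go to 15, an L position)
n=17: L (sole option 16(W) is W)
n=18: W (go to 9, an L position)
n=19: L (sole option 18(W) is W)
n=20: W (go to 15, an L position)
n=21: W (go to 7, an L position)
n=22: W (go to 11, an L position)
n=23: L (sole option 22(W) is W)

21: W, 19: L, 23: L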